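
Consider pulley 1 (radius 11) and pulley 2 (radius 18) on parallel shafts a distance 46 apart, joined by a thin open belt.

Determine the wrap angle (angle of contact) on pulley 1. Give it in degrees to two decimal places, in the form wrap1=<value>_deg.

open belt: β = asin((r2−r1)/C) = asin(7/46) = 8.7529°
wrap1 = π − 2β = 162.4941°
wrap2 = π + 2β = 197.5059°

wrap1=162.49_deg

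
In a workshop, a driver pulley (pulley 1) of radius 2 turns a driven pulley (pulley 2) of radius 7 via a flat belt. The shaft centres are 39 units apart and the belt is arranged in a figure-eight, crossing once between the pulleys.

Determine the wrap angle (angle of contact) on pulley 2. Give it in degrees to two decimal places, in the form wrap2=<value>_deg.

crossed belt: β = asin((r1+r2)/C) = asin(9/39) = 13.3424°
wrap1 = wrap2 = π + 2β = 206.6847°

wrap2=206.68_deg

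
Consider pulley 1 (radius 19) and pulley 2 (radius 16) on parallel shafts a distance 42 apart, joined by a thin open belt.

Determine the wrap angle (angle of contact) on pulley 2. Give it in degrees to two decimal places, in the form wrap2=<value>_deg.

open belt: β = asin((r2−r1)/C) = asin(-3/42) = -4.0960°
wrap1 = π − 2β = 188.1921°
wrap2 = π + 2β = 171.8079°

wrap2=171.81_deg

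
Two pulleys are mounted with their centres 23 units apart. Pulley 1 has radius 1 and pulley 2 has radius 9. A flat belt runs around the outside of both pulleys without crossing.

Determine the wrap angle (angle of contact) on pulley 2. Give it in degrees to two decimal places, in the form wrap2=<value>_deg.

wrap2=220.71_deg

open belt: β = asin((r2−r1)/C) = asin(8/23) = 20.3544°
wrap1 = π − 2β = 139.2912°
wrap2 = π + 2β = 220.7088°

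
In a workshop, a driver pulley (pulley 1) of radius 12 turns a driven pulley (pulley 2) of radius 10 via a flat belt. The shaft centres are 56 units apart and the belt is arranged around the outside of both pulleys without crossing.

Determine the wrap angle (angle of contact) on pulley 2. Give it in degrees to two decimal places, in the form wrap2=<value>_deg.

wrap2=175.91_deg

open belt: β = asin((r2−r1)/C) = asin(-2/56) = -2.0467°
wrap1 = π − 2β = 184.0934°
wrap2 = π + 2β = 175.9066°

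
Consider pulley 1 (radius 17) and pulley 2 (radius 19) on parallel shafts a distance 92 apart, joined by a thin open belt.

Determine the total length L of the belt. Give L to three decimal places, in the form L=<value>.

L=297.141

open belt: β = asin((r2−r1)/C) = asin(2/92) = 1.2457°
wrap1 = π − 2β = 177.5087°
wrap2 = π + 2β = 182.4913°
tangent length = C·cosβ = 91.9783
L = r1·wrap1 + r2·wrap2 + 2·C·cosβ = 17·3.0981 + 19·3.1851 + 2·91.9783 = 297.1408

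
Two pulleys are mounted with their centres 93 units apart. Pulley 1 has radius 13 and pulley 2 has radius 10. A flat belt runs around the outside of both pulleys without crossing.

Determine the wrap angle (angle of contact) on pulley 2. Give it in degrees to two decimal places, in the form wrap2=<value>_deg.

open belt: β = asin((r2−r1)/C) = asin(-3/93) = -1.8486°
wrap1 = π − 2β = 183.6971°
wrap2 = π + 2β = 176.3029°

wrap2=176.30_deg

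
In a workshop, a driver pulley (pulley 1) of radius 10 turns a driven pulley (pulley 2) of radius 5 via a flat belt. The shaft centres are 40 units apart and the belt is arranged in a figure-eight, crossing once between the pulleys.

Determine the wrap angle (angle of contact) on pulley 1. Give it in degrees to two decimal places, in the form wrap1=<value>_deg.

wrap1=224.05_deg

crossed belt: β = asin((r1+r2)/C) = asin(15/40) = 22.0243°
wrap1 = wrap2 = π + 2β = 224.0486°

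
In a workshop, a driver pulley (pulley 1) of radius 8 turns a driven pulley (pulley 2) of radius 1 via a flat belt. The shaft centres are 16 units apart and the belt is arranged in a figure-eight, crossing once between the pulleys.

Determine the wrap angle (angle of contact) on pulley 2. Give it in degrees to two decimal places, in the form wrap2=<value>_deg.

wrap2=248.46_deg

crossed belt: β = asin((r1+r2)/C) = asin(9/16) = 34.2289°
wrap1 = wrap2 = π + 2β = 248.4577°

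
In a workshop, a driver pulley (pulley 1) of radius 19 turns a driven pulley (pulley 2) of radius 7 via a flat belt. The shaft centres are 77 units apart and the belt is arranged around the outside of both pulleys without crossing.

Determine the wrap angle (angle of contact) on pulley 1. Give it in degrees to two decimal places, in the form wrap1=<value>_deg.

open belt: β = asin((r2−r1)/C) = asin(-12/77) = -8.9658°
wrap1 = π − 2β = 197.9315°
wrap2 = π + 2β = 162.0685°

wrap1=197.93_deg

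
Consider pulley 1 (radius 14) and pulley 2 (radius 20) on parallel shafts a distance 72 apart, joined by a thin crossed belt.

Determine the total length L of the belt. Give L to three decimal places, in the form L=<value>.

L=267.190

crossed belt: β = asin((r1+r2)/C) = asin(34/72) = 28.1786°
wrap1 = wrap2 = π + 2β = 236.3573°
tangent length = C·cosβ = 63.4665
L = (r1+r2)·wrap + 2·C·cosβ = 34·4.1252 + 2·63.4665 = 267.1903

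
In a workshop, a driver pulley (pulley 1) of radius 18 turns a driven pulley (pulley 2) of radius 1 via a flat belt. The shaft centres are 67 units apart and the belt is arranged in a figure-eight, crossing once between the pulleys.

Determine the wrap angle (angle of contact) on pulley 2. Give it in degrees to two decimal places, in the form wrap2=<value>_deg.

wrap2=212.95_deg

crossed belt: β = asin((r1+r2)/C) = asin(19/67) = 16.4741°
wrap1 = wrap2 = π + 2β = 212.9482°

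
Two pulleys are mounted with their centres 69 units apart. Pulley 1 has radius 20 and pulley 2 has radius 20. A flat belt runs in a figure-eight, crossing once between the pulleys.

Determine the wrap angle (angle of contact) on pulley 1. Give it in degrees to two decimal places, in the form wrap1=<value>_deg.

wrap1=250.86_deg

crossed belt: β = asin((r1+r2)/C) = asin(40/69) = 35.4302°
wrap1 = wrap2 = π + 2β = 250.8603°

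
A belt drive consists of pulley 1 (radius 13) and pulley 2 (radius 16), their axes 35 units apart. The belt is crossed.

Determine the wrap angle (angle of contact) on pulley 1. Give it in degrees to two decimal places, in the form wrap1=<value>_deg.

crossed belt: β = asin((r1+r2)/C) = asin(29/35) = 55.9523°
wrap1 = wrap2 = π + 2β = 291.9045°

wrap1=291.90_deg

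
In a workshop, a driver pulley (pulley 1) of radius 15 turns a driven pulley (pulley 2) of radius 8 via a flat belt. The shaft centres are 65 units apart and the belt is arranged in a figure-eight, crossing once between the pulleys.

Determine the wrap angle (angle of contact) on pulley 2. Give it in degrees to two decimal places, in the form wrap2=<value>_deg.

crossed belt: β = asin((r1+r2)/C) = asin(23/65) = 20.7227°
wrap1 = wrap2 = π + 2β = 221.4455°

wrap2=221.45_deg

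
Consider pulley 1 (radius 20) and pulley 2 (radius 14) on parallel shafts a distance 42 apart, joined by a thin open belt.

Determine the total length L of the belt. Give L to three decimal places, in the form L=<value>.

L=191.673

open belt: β = asin((r2−r1)/C) = asin(-6/42) = -8.2132°
wrap1 = π − 2β = 196.4264°
wrap2 = π + 2β = 163.5736°
tangent length = C·cosβ = 41.5692
L = r1·wrap1 + r2·wrap2 + 2·C·cosβ = 20·3.4283 + 14·2.8549 + 2·41.5692 = 191.6728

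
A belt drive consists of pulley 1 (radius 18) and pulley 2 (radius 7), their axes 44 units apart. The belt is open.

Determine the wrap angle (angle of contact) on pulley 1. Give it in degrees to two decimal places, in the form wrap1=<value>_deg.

wrap1=208.96_deg

open belt: β = asin((r2−r1)/C) = asin(-11/44) = -14.4775°
wrap1 = π − 2β = 208.9550°
wrap2 = π + 2β = 151.0450°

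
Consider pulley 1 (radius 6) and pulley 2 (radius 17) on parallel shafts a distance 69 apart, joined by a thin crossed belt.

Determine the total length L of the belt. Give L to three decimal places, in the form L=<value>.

L=217.997

crossed belt: β = asin((r1+r2)/C) = asin(23/69) = 19.4712°
wrap1 = wrap2 = π + 2β = 218.9424°
tangent length = C·cosβ = 65.0538
L = (r1+r2)·wrap + 2·C·cosβ = 23·3.8213 + 2·65.0538 = 217.9968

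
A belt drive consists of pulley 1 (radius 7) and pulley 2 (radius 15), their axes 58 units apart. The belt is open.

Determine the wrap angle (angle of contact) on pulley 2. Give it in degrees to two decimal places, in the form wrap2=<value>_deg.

open belt: β = asin((r2−r1)/C) = asin(8/58) = 7.9281°
wrap1 = π − 2β = 164.1437°
wrap2 = π + 2β = 195.8563°

wrap2=195.86_deg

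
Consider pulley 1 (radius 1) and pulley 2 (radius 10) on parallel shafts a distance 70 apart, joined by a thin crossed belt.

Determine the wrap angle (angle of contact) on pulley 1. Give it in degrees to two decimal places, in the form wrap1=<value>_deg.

crossed belt: β = asin((r1+r2)/C) = asin(11/70) = 9.0411°
wrap1 = wrap2 = π + 2β = 198.0822°

wrap1=198.08_deg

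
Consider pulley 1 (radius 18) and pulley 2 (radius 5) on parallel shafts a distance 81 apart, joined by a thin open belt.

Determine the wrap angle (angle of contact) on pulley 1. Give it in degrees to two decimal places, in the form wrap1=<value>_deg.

open belt: β = asin((r2−r1)/C) = asin(-13/81) = -9.2356°
wrap1 = π − 2β = 198.4711°
wrap2 = π + 2β = 161.5289°

wrap1=198.47_deg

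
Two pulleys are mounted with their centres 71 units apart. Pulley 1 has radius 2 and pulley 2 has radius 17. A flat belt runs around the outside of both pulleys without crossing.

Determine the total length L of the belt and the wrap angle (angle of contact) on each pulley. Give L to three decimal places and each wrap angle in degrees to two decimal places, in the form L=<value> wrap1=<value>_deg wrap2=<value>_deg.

L=204.871 wrap1=155.61_deg wrap2=204.39_deg

open belt: β = asin((r2−r1)/C) = asin(15/71) = 12.1966°
wrap1 = π − 2β = 155.6067°
wrap2 = π + 2β = 204.3933°
tangent length = C·cosβ = 69.3974
L = r1·wrap1 + r2·wrap2 + 2·C·cosβ = 2·2.7158 + 17·3.5673 + 2·69.3974 = 204.8712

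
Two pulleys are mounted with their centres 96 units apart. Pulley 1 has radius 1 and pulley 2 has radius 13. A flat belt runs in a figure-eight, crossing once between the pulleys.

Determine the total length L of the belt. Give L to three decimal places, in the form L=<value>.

L=238.028

crossed belt: β = asin((r1+r2)/C) = asin(14/96) = 8.3855°
wrap1 = wrap2 = π + 2β = 196.7711°
tangent length = C·cosβ = 94.9737
L = (r1+r2)·wrap + 2·C·cosβ = 14·3.4343 + 2·94.9737 = 238.0276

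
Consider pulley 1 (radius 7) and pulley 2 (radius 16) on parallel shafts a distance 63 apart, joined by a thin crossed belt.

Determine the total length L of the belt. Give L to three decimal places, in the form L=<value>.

crossed belt: β = asin((r1+r2)/C) = asin(23/63) = 21.4125°
wrap1 = wrap2 = π + 2β = 222.8249°
tangent length = C·cosβ = 58.6515
L = (r1+r2)·wrap + 2·C·cosβ = 23·3.8890 + 2·58.6515 = 206.7507

L=206.751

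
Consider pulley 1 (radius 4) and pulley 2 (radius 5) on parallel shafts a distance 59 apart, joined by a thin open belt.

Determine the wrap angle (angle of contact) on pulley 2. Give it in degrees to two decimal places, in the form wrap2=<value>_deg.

open belt: β = asin((r2−r1)/C) = asin(1/59) = 0.9712°
wrap1 = π − 2β = 178.0577°
wrap2 = π + 2β = 181.9423°

wrap2=181.94_deg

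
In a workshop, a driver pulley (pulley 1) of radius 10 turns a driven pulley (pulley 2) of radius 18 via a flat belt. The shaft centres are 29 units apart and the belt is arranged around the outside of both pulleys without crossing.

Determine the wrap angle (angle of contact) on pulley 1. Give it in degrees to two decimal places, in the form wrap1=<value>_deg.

wrap1=147.97_deg

open belt: β = asin((r2−r1)/C) = asin(8/29) = 16.0134°
wrap1 = π − 2β = 147.9732°
wrap2 = π + 2β = 212.0268°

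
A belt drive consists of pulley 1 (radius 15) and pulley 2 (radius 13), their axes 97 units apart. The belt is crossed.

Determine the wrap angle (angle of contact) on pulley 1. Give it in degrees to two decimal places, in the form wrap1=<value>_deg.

wrap1=213.56_deg

crossed belt: β = asin((r1+r2)/C) = asin(28/97) = 16.7777°
wrap1 = wrap2 = π + 2β = 213.5555°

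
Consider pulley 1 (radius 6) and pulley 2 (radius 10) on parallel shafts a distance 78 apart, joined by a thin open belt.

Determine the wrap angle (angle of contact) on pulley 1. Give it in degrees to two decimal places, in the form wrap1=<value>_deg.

open belt: β = asin((r2−r1)/C) = asin(4/78) = 2.9395°
wrap1 = π − 2β = 174.1209°
wrap2 = π + 2β = 185.8791°

wrap1=174.12_deg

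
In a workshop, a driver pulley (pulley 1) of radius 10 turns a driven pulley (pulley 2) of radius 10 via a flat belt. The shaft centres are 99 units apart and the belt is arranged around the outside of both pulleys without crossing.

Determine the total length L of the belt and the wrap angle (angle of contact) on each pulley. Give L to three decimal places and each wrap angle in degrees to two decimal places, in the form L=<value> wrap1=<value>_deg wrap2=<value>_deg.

open belt: β = asin((r2−r1)/C) = asin(0/99) = 0.0000°
wrap1 = π − 2β = 180.0000°
wrap2 = π + 2β = 180.0000°
tangent length = C·cosβ = 99.0000
L = r1·wrap1 + r2·wrap2 + 2·C·cosβ = 10·3.1416 + 10·3.1416 + 2·99.0000 = 260.8319

L=260.832 wrap1=180.00_deg wrap2=180.00_deg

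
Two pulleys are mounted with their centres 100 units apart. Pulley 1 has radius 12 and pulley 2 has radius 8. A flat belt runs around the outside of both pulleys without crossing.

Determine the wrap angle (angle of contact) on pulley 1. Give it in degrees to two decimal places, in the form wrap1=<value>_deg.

open belt: β = asin((r2−r1)/C) = asin(-4/100) = -2.2924°
wrap1 = π − 2β = 184.5849°
wrap2 = π + 2β = 175.4151°

wrap1=184.58_deg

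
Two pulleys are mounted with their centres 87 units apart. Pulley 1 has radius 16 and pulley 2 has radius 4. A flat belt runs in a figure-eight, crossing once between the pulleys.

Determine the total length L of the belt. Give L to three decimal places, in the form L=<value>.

crossed belt: β = asin((r1+r2)/C) = asin(20/87) = 13.2903°
wrap1 = wrap2 = π + 2β = 206.5806°
tangent length = C·cosβ = 84.6699
L = (r1+r2)·wrap + 2·C·cosβ = 20·3.6055 + 2·84.6699 = 241.4501

L=241.450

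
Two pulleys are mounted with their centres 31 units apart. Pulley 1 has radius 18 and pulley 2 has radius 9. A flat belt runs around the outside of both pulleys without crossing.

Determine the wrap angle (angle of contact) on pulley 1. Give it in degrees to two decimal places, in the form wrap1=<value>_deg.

wrap1=213.75_deg

open belt: β = asin((r2−r1)/C) = asin(-9/31) = -16.8773°
wrap1 = π − 2β = 213.7545°
wrap2 = π + 2β = 146.2455°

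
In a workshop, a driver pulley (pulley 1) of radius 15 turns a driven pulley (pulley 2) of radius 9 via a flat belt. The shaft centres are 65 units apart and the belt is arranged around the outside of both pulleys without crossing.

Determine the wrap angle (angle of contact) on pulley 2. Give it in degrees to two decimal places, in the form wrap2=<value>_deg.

wrap2=169.41_deg

open belt: β = asin((r2−r1)/C) = asin(-6/65) = -5.2964°
wrap1 = π − 2β = 190.5928°
wrap2 = π + 2β = 169.4072°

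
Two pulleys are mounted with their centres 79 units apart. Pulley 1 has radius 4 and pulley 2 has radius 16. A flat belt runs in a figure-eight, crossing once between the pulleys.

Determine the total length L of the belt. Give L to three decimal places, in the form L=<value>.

crossed belt: β = asin((r1+r2)/C) = asin(20/79) = 14.6649°
wrap1 = wrap2 = π + 2β = 209.3297°
tangent length = C·cosβ = 76.4264
L = (r1+r2)·wrap + 2·C·cosβ = 20·3.6535 + 2·76.4264 = 225.9227

L=225.923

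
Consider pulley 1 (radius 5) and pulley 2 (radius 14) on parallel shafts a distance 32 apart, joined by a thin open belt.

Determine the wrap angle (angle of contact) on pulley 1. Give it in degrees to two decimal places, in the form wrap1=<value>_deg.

wrap1=147.33_deg

open belt: β = asin((r2−r1)/C) = asin(9/32) = 16.3348°
wrap1 = π − 2β = 147.3304°
wrap2 = π + 2β = 212.6696°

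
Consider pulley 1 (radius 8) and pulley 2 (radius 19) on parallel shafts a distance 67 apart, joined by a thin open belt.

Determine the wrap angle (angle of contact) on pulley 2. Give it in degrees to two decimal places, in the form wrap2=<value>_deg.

wrap2=198.90_deg

open belt: β = asin((r2−r1)/C) = asin(11/67) = 9.4496°
wrap1 = π − 2β = 161.1009°
wrap2 = π + 2β = 198.8991°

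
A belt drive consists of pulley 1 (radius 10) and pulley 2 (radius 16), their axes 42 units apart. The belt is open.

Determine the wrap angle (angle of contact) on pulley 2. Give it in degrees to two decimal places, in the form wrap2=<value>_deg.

wrap2=196.43_deg

open belt: β = asin((r2−r1)/C) = asin(6/42) = 8.2132°
wrap1 = π − 2β = 163.5736°
wrap2 = π + 2β = 196.4264°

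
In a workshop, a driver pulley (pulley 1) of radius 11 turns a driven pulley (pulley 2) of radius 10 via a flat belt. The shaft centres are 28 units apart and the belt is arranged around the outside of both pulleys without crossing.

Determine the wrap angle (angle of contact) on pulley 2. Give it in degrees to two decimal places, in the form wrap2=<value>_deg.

wrap2=175.91_deg

open belt: β = asin((r2−r1)/C) = asin(-1/28) = -2.0467°
wrap1 = π − 2β = 184.0934°
wrap2 = π + 2β = 175.9066°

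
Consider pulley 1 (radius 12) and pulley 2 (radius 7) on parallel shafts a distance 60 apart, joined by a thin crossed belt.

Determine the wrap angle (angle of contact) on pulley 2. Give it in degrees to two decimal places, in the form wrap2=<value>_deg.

crossed belt: β = asin((r1+r2)/C) = asin(19/60) = 18.4615°
wrap1 = wrap2 = π + 2β = 216.9229°

wrap2=216.92_deg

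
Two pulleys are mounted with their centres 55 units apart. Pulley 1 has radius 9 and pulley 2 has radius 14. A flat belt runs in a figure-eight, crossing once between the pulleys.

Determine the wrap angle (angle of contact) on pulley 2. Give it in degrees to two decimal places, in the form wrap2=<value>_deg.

crossed belt: β = asin((r1+r2)/C) = asin(23/55) = 24.7199°
wrap1 = wrap2 = π + 2β = 229.4397°

wrap2=229.44_deg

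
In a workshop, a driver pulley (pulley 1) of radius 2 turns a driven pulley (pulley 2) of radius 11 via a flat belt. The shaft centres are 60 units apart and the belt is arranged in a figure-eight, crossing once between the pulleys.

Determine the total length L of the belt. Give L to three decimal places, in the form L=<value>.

crossed belt: β = asin((r1+r2)/C) = asin(13/60) = 12.5133°
wrap1 = wrap2 = π + 2β = 205.0267°
tangent length = C·cosβ = 58.5747
L = (r1+r2)·wrap + 2·C·cosβ = 13·3.5784 + 2·58.5747 = 163.6685

L=163.669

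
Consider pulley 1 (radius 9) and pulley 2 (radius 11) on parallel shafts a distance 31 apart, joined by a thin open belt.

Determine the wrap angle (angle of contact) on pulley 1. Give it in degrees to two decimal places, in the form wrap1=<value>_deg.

wrap1=172.60_deg

open belt: β = asin((r2−r1)/C) = asin(2/31) = 3.6991°
wrap1 = π − 2β = 172.6019°
wrap2 = π + 2β = 187.3981°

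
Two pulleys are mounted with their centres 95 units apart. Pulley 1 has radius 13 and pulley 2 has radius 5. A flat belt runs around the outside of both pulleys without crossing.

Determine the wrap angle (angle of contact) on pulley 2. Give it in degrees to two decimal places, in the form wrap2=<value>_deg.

open belt: β = asin((r2−r1)/C) = asin(-8/95) = -4.8306°
wrap1 = π − 2β = 189.6613°
wrap2 = π + 2β = 170.3387°

wrap2=170.34_deg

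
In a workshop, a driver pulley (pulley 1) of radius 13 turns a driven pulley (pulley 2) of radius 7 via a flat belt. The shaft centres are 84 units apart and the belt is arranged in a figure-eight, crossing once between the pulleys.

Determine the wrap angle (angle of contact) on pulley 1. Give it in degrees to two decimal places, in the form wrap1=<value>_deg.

wrap1=207.55_deg

crossed belt: β = asin((r1+r2)/C) = asin(20/84) = 13.7741°
wrap1 = wrap2 = π + 2β = 207.5483°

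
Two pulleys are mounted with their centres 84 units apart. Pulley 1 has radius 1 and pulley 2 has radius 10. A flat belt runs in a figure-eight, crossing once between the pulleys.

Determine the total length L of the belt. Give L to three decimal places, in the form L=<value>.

L=204.000

crossed belt: β = asin((r1+r2)/C) = asin(11/84) = 7.5246°
wrap1 = wrap2 = π + 2β = 195.0493°
tangent length = C·cosβ = 83.2766
L = (r1+r2)·wrap + 2·C·cosβ = 11·3.4043 + 2·83.2766 = 204.0001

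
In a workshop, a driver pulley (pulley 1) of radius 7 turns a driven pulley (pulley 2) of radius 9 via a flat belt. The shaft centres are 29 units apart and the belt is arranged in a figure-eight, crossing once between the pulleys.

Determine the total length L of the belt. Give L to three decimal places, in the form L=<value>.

L=117.341

crossed belt: β = asin((r1+r2)/C) = asin(16/29) = 33.4854°
wrap1 = wrap2 = π + 2β = 246.9708°
tangent length = C·cosβ = 24.1868
L = (r1+r2)·wrap + 2·C·cosβ = 16·4.3105 + 2·24.1868 = 117.3408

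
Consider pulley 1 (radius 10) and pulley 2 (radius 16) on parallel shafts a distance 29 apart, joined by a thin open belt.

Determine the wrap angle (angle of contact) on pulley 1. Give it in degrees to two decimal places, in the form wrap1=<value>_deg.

open belt: β = asin((r2−r1)/C) = asin(6/29) = 11.9405°
wrap1 = π − 2β = 156.1189°
wrap2 = π + 2β = 203.8811°

wrap1=156.12_deg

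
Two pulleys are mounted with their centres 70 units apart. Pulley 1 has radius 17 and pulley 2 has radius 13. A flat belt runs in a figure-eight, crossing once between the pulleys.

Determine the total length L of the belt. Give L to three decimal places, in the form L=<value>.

L=247.314

crossed belt: β = asin((r1+r2)/C) = asin(30/70) = 25.3769°
wrap1 = wrap2 = π + 2β = 230.7539°
tangent length = C·cosβ = 63.2456
L = (r1+r2)·wrap + 2·C·cosβ = 30·4.0274 + 2·63.2456 = 247.3135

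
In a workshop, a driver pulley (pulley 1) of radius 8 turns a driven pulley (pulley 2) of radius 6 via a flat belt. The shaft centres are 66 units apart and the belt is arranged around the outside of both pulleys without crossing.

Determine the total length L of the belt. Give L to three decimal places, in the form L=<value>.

open belt: β = asin((r2−r1)/C) = asin(-2/66) = -1.7365°
wrap1 = π − 2β = 183.4730°
wrap2 = π + 2β = 176.5270°
tangent length = C·cosβ = 65.9697
L = r1·wrap1 + r2·wrap2 + 2·C·cosβ = 8·3.2022 + 6·3.0810 + 2·65.9697 = 176.0429

L=176.043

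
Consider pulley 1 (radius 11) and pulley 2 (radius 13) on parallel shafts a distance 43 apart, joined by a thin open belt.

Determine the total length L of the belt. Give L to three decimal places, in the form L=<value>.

open belt: β = asin((r2−r1)/C) = asin(2/43) = 2.6659°
wrap1 = π − 2β = 174.6682°
wrap2 = π + 2β = 185.3318°
tangent length = C·cosβ = 42.9535
L = r1·wrap1 + r2·wrap2 + 2·C·cosβ = 11·3.0485 + 13·3.2346 + 2·42.9535 = 161.4913

L=161.491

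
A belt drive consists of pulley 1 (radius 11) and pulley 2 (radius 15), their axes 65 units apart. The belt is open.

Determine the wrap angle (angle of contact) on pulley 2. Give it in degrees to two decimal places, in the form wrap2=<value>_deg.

wrap2=187.06_deg

open belt: β = asin((r2−r1)/C) = asin(4/65) = 3.5281°
wrap1 = π − 2β = 172.9438°
wrap2 = π + 2β = 187.0562°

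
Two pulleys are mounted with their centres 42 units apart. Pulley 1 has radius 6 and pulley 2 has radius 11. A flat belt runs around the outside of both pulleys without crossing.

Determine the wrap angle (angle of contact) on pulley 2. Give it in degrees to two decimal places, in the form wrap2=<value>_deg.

wrap2=193.67_deg

open belt: β = asin((r2−r1)/C) = asin(5/42) = 6.8371°
wrap1 = π − 2β = 166.3257°
wrap2 = π + 2β = 193.6743°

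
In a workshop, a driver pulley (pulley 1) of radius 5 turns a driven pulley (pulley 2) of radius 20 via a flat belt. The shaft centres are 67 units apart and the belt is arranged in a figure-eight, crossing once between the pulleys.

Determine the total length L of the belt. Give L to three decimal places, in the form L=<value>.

crossed belt: β = asin((r1+r2)/C) = asin(25/67) = 21.9090°
wrap1 = wrap2 = π + 2β = 223.8181°
tangent length = C·cosβ = 62.1611
L = (r1+r2)·wrap + 2·C·cosβ = 25·3.9064 + 2·62.1611 = 221.9812

L=221.981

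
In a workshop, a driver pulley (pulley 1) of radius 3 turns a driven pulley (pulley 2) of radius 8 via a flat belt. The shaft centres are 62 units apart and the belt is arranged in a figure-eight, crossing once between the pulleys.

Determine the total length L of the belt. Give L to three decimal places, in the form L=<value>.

crossed belt: β = asin((r1+r2)/C) = asin(11/62) = 10.2195°
wrap1 = wrap2 = π + 2β = 200.4390°
tangent length = C·cosβ = 61.0164
L = (r1+r2)·wrap + 2·C·cosβ = 11·3.4983 + 2·61.0164 = 160.5143

L=160.514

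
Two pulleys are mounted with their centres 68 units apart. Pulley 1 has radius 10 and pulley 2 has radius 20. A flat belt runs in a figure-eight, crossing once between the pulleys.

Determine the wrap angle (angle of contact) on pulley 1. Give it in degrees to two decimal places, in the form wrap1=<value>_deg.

wrap1=232.36_deg

crossed belt: β = asin((r1+r2)/C) = asin(30/68) = 26.1790°
wrap1 = wrap2 = π + 2β = 232.3579°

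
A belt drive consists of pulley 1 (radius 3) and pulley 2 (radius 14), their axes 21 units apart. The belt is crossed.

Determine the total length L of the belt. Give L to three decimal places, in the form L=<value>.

L=110.138

crossed belt: β = asin((r1+r2)/C) = asin(17/21) = 54.0494°
wrap1 = wrap2 = π + 2β = 288.0989°
tangent length = C·cosβ = 12.3288
L = (r1+r2)·wrap + 2·C·cosβ = 17·5.0283 + 2·12.3288 = 110.1383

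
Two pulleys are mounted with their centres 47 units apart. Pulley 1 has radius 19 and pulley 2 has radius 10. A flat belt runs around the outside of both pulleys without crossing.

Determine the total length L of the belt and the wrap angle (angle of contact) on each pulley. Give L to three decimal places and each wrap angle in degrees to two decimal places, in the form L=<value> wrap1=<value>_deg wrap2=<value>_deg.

open belt: β = asin((r2−r1)/C) = asin(-9/47) = -11.0397°
wrap1 = π − 2β = 202.0794°
wrap2 = π + 2β = 157.9206°
tangent length = C·cosβ = 46.1303
L = r1·wrap1 + r2·wrap2 + 2·C·cosβ = 19·3.5270 + 10·2.7562 + 2·46.1303 = 186.8349

L=186.835 wrap1=202.08_deg wrap2=157.92_deg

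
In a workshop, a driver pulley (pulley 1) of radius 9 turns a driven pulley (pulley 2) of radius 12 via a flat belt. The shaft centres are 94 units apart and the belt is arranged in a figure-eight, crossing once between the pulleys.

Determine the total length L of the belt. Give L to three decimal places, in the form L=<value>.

L=258.685

crossed belt: β = asin((r1+r2)/C) = asin(21/94) = 12.9091°
wrap1 = wrap2 = π + 2β = 205.8181°
tangent length = C·cosβ = 91.6242
L = (r1+r2)·wrap + 2·C·cosβ = 21·3.5922 + 2·91.6242 = 258.6847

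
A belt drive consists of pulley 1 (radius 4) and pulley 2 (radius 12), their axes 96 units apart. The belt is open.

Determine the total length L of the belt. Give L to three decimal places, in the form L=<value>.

L=242.933

open belt: β = asin((r2−r1)/C) = asin(8/96) = 4.7802°
wrap1 = π − 2β = 170.4396°
wrap2 = π + 2β = 189.5604°
tangent length = C·cosβ = 95.6661
L = r1·wrap1 + r2·wrap2 + 2·C·cosβ = 4·2.9747 + 12·3.3085 + 2·95.6661 = 242.9325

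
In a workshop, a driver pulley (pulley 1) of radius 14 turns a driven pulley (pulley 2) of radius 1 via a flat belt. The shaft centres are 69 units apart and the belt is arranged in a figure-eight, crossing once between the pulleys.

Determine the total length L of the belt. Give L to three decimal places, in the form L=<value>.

crossed belt: β = asin((r1+r2)/C) = asin(15/69) = 12.5559°
wrap1 = wrap2 = π + 2β = 205.1117°
tangent length = C·cosβ = 67.3498
L = (r1+r2)·wrap + 2·C·cosβ = 15·3.5799 + 2·67.3498 = 188.3978

L=188.398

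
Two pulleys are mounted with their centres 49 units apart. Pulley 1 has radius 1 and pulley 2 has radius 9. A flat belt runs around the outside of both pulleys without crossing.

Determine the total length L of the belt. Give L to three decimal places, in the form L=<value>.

L=130.725

open belt: β = asin((r2−r1)/C) = asin(8/49) = 9.3965°
wrap1 = π − 2β = 161.2070°
wrap2 = π + 2β = 198.7930°
tangent length = C·cosβ = 48.3425
L = r1·wrap1 + r2·wrap2 + 2·C·cosβ = 1·2.8136 + 9·3.4696 + 2·48.3425 = 130.7250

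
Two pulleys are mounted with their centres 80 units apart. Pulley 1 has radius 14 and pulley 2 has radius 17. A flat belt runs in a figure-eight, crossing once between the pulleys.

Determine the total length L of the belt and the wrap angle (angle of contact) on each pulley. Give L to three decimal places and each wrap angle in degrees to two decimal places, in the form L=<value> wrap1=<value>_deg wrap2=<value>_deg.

crossed belt: β = asin((r1+r2)/C) = asin(31/80) = 22.7990°
wrap1 = wrap2 = π + 2β = 225.5981°
tangent length = C·cosβ = 73.7496
L = (r1+r2)·wrap + 2·C·cosβ = 31·3.9374 + 2·73.7496 = 269.5595

L=269.559 wrap1=225.60_deg wrap2=225.60_deg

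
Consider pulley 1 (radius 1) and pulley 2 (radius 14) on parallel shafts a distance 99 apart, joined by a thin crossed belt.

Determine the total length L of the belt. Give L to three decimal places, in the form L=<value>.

crossed belt: β = asin((r1+r2)/C) = asin(15/99) = 8.7147°
wrap1 = wrap2 = π + 2β = 197.4295°
tangent length = C·cosβ = 97.8570
L = (r1+r2)·wrap + 2·C·cosβ = 15·3.4458 + 2·97.8570 = 247.4010

L=247.401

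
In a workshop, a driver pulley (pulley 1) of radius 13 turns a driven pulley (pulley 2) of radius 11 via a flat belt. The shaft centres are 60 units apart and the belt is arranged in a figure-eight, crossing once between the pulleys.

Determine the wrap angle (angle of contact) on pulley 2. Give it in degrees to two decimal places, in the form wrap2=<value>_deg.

crossed belt: β = asin((r1+r2)/C) = asin(24/60) = 23.5782°
wrap1 = wrap2 = π + 2β = 227.1564°

wrap2=227.16_deg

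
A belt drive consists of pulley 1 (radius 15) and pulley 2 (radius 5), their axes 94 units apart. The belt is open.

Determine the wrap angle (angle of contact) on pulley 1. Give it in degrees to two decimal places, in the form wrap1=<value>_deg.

open belt: β = asin((r2−r1)/C) = asin(-10/94) = -6.1069°
wrap1 = π − 2β = 192.2137°
wrap2 = π + 2β = 167.7863°

wrap1=192.21_deg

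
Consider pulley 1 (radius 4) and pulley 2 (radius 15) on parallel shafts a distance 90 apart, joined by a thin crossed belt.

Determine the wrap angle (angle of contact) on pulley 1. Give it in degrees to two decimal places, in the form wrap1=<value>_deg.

crossed belt: β = asin((r1+r2)/C) = asin(19/90) = 12.1875°
wrap1 = wrap2 = π + 2β = 204.3749°

wrap1=204.37_deg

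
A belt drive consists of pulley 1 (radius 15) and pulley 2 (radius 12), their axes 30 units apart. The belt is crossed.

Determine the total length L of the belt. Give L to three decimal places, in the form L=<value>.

L=171.444

crossed belt: β = asin((r1+r2)/C) = asin(27/30) = 64.1581°
wrap1 = wrap2 = π + 2β = 308.3161°
tangent length = C·cosβ = 13.0767
L = (r1+r2)·wrap + 2·C·cosβ = 27·5.3811 + 2·13.0767 = 171.4439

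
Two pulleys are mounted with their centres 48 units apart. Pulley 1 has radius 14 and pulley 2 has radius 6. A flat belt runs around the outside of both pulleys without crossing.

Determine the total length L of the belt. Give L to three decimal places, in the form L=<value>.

open belt: β = asin((r2−r1)/C) = asin(-8/48) = -9.5941°
wrap1 = π − 2β = 199.1881°
wrap2 = π + 2β = 160.8119°
tangent length = C·cosβ = 47.3286
L = r1·wrap1 + r2·wrap2 + 2·C·cosβ = 14·3.4765 + 6·2.8067 + 2·47.3286 = 160.1683

L=160.168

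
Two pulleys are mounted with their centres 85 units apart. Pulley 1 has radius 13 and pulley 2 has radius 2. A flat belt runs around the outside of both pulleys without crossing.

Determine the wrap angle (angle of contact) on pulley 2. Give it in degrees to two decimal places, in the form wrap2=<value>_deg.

wrap2=165.13_deg

open belt: β = asin((r2−r1)/C) = asin(-11/85) = -7.4356°
wrap1 = π − 2β = 194.8712°
wrap2 = π + 2β = 165.1288°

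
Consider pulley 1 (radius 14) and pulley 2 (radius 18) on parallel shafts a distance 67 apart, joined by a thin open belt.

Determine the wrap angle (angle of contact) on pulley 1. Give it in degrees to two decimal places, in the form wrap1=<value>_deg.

wrap1=173.15_deg

open belt: β = asin((r2−r1)/C) = asin(4/67) = 3.4227°
wrap1 = π − 2β = 173.1546°
wrap2 = π + 2β = 186.8454°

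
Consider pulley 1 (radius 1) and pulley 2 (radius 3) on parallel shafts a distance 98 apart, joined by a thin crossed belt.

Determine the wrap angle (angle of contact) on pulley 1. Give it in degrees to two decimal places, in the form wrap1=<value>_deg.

crossed belt: β = asin((r1+r2)/C) = asin(4/98) = 2.3393°
wrap1 = wrap2 = π + 2β = 184.6785°

wrap1=184.68_deg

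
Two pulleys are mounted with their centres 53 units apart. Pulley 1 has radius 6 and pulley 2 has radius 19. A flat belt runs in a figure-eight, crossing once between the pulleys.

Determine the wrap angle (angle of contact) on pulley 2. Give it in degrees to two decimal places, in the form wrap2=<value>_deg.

crossed belt: β = asin((r1+r2)/C) = asin(25/53) = 28.1446°
wrap1 = wrap2 = π + 2β = 236.2892°

wrap2=236.29_deg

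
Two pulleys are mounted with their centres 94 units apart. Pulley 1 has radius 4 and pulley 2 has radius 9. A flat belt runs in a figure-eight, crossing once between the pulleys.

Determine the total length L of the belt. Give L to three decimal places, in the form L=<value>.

crossed belt: β = asin((r1+r2)/C) = asin(13/94) = 7.9494°
wrap1 = wrap2 = π + 2β = 195.8987°
tangent length = C·cosβ = 93.0967
L = (r1+r2)·wrap + 2·C·cosβ = 13·3.4191 + 2·93.0967 = 230.6415

L=230.641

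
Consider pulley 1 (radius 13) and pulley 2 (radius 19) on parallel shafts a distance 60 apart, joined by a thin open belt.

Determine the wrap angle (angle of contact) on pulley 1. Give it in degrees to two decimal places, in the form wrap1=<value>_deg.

wrap1=168.52_deg

open belt: β = asin((r2−r1)/C) = asin(6/60) = 5.7392°
wrap1 = π − 2β = 168.5217°
wrap2 = π + 2β = 191.4783°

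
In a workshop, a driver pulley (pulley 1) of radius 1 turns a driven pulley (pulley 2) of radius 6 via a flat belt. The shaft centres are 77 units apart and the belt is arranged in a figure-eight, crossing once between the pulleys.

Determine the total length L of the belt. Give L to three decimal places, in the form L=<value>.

crossed belt: β = asin((r1+r2)/C) = asin(7/77) = 5.2159°
wrap1 = wrap2 = π + 2β = 190.4318°
tangent length = C·cosβ = 76.6812
L = (r1+r2)·wrap + 2·C·cosβ = 7·3.3237 + 2·76.6812 = 176.6280

L=176.628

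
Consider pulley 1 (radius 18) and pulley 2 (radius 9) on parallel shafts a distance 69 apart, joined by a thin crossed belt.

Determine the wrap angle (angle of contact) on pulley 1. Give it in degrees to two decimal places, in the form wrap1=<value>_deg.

crossed belt: β = asin((r1+r2)/C) = asin(27/69) = 23.0357°
wrap1 = wrap2 = π + 2β = 226.0714°

wrap1=226.07_deg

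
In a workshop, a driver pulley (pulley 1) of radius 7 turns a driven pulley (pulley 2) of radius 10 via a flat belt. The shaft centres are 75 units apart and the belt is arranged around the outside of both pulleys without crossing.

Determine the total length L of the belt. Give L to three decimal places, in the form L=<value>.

open belt: β = asin((r2−r1)/C) = asin(3/75) = 2.2924°
wrap1 = π − 2β = 175.4151°
wrap2 = π + 2β = 184.5849°
tangent length = C·cosβ = 74.9400
L = r1·wrap1 + r2·wrap2 + 2·C·cosβ = 7·3.0616 + 10·3.2216 + 2·74.9400 = 203.5271

L=203.527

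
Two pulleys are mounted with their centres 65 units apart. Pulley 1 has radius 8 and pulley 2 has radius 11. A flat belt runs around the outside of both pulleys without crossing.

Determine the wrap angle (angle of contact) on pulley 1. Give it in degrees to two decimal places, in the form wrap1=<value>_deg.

open belt: β = asin((r2−r1)/C) = asin(3/65) = 2.6454°
wrap1 = π − 2β = 174.7093°
wrap2 = π + 2β = 185.2907°

wrap1=174.71_deg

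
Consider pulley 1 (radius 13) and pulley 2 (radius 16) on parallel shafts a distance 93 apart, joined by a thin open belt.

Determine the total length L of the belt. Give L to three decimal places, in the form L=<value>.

open belt: β = asin((r2−r1)/C) = asin(3/93) = 1.8486°
wrap1 = π − 2β = 176.3029°
wrap2 = π + 2β = 183.6971°
tangent length = C·cosβ = 92.9516
L = r1·wrap1 + r2·wrap2 + 2·C·cosβ = 13·3.0771 + 16·3.2061 + 2·92.9516 = 277.2030

L=277.203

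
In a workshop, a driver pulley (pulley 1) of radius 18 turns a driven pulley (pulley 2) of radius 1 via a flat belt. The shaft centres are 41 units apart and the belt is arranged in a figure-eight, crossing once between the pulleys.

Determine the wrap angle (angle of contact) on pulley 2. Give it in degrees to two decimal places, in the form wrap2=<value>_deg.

wrap2=235.22_deg

crossed belt: β = asin((r1+r2)/C) = asin(19/41) = 27.6077°
wrap1 = wrap2 = π + 2β = 235.2153°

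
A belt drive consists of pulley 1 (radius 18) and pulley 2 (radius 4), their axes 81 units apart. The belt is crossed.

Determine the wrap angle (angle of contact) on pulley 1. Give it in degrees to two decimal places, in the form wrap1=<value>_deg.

crossed belt: β = asin((r1+r2)/C) = asin(22/81) = 15.7598°
wrap1 = wrap2 = π + 2β = 211.5196°

wrap1=211.52_deg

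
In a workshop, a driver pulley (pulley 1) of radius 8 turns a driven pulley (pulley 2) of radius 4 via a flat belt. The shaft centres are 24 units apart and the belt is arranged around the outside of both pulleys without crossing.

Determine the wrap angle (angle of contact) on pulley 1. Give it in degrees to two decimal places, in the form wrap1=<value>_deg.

wrap1=199.19_deg

open belt: β = asin((r2−r1)/C) = asin(-4/24) = -9.5941°
wrap1 = π − 2β = 199.1881°
wrap2 = π + 2β = 160.8119°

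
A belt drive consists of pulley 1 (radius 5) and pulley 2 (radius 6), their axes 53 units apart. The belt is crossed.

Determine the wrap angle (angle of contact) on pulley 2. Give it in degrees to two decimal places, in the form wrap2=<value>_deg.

wrap2=203.96_deg

crossed belt: β = asin((r1+r2)/C) = asin(11/53) = 11.9786°
wrap1 = wrap2 = π + 2β = 203.9573°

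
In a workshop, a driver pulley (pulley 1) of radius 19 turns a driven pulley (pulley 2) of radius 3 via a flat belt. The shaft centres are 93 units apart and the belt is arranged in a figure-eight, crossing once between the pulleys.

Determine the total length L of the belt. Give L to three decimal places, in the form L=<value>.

crossed belt: β = asin((r1+r2)/C) = asin(22/93) = 13.6835°
wrap1 = wrap2 = π + 2β = 207.3671°
tangent length = C·cosβ = 90.3604
L = (r1+r2)·wrap + 2·C·cosβ = 22·3.6192 + 2·90.3604 = 260.3440

L=260.344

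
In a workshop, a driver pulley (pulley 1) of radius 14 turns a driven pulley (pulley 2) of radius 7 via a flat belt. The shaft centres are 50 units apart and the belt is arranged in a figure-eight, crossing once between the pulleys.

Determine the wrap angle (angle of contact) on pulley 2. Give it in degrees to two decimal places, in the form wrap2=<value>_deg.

crossed belt: β = asin((r1+r2)/C) = asin(21/50) = 24.8346°
wrap1 = wrap2 = π + 2β = 229.6692°

wrap2=229.67_deg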